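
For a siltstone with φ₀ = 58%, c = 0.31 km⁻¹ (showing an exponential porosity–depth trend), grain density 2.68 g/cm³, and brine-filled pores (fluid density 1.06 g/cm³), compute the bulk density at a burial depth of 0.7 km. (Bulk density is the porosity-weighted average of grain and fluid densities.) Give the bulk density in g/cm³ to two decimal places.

Porosity at depth: φ = 0.58·exp(−0.31×0.7) = 0.58×0.8049 = 0.4669
Bulk density: ρ_b = (1−φ)ρ_g + φ·ρ_f = 0.5331×2.68 + 0.4669×1.06
       = 1.429 + 0.495 = 1.924 g/cm³

1.92 g/cm³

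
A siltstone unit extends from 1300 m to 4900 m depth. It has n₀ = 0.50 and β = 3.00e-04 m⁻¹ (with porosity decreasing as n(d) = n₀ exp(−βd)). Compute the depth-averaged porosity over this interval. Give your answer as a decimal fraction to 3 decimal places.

Working in km (1 km = 1000 m; β in km⁻¹ = β in m⁻¹ × 1000):
⟨n⟩ = (1/(d₂−d₁)) ∫ n₀ e^(−βd) dd = n₀·(e^(−β·d₁) − e^(−β·d₂)) / (β·(d₂−d₁))
e^(−0.3×1.3) = 0.6771; e^(−0.3×4.9) = 0.2299
⟨n⟩ = 0.5 × (0.6771 − 0.2299) / (0.3 × 3.6) = 0.5 × 0.4140 = 0.2070

0.207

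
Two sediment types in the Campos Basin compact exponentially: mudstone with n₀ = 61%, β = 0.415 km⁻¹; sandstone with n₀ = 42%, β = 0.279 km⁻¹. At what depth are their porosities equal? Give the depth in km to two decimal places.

2.74 km

Set n₀ₐ e^(−βₐd) = n₀ᵦ e^(−βᵦd) ⇒ ln(n₀ₐ/n₀ᵦ) = (βₐ − βᵦ)·d
d = ln(0.61/0.42) / (0.415 − 0.279) = 0.3732 / 0.136 = 2.744 km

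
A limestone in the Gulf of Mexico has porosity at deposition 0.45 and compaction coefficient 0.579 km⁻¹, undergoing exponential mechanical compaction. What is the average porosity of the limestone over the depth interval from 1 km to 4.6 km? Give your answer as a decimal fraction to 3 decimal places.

⟨n⟩ = (1/(d₂−d₁)) ∫ n₀ e^(−kd) dd = n₀·(e^(−k·d₁) − e^(−k·d₂)) / (k·(d₂−d₁))
e^(−0.579×1) = 0.5605; e^(−0.579×4.6) = 0.0697
⟨n⟩ = 0.45 × (0.5605 − 0.0697) / (0.579 × 3.6) = 0.45 × 0.2354 = 0.1059

0.106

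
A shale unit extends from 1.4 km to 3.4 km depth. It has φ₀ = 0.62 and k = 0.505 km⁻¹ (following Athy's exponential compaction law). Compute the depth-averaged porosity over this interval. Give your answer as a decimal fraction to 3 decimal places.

⟨φ⟩ = (1/(Z₂−Z₁)) ∫ φ₀ e^(−kZ) dZ = φ₀·(e^(−k·Z₁) − e^(−k·Z₂)) / (k·(Z₂−Z₁))
e^(−0.505×1.4) = 0.4931; e^(−0.505×3.4) = 0.1796
⟨φ⟩ = 0.62 × (0.4931 − 0.1796) / (0.505 × 2) = 0.62 × 0.3104 = 0.1925

0.192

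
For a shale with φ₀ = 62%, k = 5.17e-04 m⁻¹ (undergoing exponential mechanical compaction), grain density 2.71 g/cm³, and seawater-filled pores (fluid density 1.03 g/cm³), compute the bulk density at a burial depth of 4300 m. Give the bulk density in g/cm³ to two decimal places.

Working in km (1 km = 1000 m; k in km⁻¹ = k in m⁻¹ × 1000):
Porosity at depth: φ = 0.62·exp(−0.517×4.3) = 0.62×0.1083 = 0.0671
Bulk density: ρ_b = (1−φ)ρ_g + φ·ρ_f = 0.9329×2.71 + 0.0671×1.03
       = 2.528 + 0.069 = 2.597 g/cm³

2.60 g/cm³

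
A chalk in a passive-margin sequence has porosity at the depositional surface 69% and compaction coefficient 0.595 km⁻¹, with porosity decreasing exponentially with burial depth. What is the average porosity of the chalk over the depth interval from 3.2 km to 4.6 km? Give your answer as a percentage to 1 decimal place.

⟨φ⟩ = (1/(z₂−z₁)) ∫ φ₀ e^(−cz) dz = φ₀·(e^(−c·z₁) − e^(−c·z₂)) / (c·(z₂−z₁))
e^(−0.595×3.2) = 0.1490; e^(−0.595×4.6) = 0.0648
⟨φ⟩ = 0.69 × (0.1490 − 0.0648) / (0.595 × 1.4) = 0.69 × 0.1011 = 0.0698

7.0%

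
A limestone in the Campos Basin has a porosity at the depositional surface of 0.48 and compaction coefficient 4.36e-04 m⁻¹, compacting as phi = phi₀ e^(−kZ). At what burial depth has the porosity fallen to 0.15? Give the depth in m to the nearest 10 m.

2670 m

Working in km (1 km = 1000 m; k in km⁻¹ = k in m⁻¹ × 1000):
Invert Athy's law: Z = ln(phi₀/phi) / k
Z = ln(0.48/0.15) / 0.436 = ln(3.2) / 0.436 = 1.1632 / 0.436 = 2.668 km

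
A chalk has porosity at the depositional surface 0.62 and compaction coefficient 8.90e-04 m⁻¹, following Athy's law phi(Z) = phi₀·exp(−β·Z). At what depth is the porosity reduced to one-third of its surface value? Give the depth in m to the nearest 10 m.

Working in km (1 km = 1000 m; β in km⁻¹ = β in m⁻¹ × 1000):
phi/phi₀ = 1/3 ⇒ exp(−β·Z) = 1/3 ⇒ Z = ln(3) / β
Z = 1.0986 / 0.89 = 1.234 km

1230 m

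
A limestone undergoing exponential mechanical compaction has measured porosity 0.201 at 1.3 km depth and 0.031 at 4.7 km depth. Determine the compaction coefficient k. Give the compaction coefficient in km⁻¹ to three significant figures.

0.550 km⁻¹

Athy: φ(Z) = φ₀ e^(−kZ) ⇒ φ₁/φ₂ = e^{k(Z₂−Z₁)} ⇒ k = ln(φ₁/φ₂)/(Z₂−Z₁)
k = ln(0.201/0.031) / (4.7 − 1.3) = ln(6.484) / 3.4 = 1.8693 / 3.4 = 0.5498 km⁻¹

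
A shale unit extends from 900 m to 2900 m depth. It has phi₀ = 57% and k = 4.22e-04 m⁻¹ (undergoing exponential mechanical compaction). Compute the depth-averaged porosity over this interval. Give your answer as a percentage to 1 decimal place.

Working in km (1 km = 1000 m; k in km⁻¹ = k in m⁻¹ × 1000):
⟨phi⟩ = (1/(Z₂−Z₁)) ∫ phi₀ e^(−kZ) dZ = phi₀·(e^(−k·Z₁) − e^(−k·Z₂)) / (k·(Z₂−Z₁))
e^(−0.422×0.9) = 0.6840; e^(−0.422×2.9) = 0.2941
⟨phi⟩ = 0.57 × (0.6840 − 0.2941) / (0.422 × 2) = 0.57 × 0.4620 = 0.2633

26.3%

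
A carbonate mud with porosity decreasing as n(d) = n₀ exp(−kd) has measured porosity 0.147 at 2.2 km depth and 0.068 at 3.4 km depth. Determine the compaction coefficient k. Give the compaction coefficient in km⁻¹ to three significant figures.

0.642 km⁻¹

Athy: n(d) = n₀ e^(−kd) ⇒ n₁/n₂ = e^{k(d₂−d₁)} ⇒ k = ln(n₁/n₂)/(d₂−d₁)
k = ln(0.147/0.068) / (3.4 − 2.2) = ln(2.162) / 1.2 = 0.7709 / 1.2 = 0.6424 km⁻¹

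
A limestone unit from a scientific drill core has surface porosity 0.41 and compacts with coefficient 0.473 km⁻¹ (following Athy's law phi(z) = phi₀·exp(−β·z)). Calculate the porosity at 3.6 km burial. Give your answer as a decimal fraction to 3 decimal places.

phi = phi₀·exp(−β·z) = 0.41 × exp(−0.473 × 3.6) = 0.41 × exp(−1.703)
  = 0.41 × 0.1822 = 0.0747

0.075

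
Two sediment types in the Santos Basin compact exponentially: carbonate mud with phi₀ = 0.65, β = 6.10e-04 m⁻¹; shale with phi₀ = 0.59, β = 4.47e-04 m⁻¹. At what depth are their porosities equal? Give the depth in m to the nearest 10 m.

590 m

Working in km (1 km = 1000 m; β in km⁻¹ = β in m⁻¹ × 1000):
Set phi₀ₐ e^(−βₐd) = phi₀ᵦ e^(−βᵦd) ⇒ ln(phi₀ₐ/phi₀ᵦ) = (βₐ − βᵦ)·d
d = ln(0.65/0.59) / (0.61 − 0.447) = 0.0968 / 0.163 = 0.594 km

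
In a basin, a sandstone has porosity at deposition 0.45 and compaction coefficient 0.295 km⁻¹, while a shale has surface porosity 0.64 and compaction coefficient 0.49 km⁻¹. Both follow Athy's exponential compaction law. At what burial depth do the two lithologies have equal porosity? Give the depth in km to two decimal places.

1.81 km

Set phi₀ₐ e^(−kₐz) = phi₀ᵦ e^(−kᵦz) ⇒ ln(phi₀ₐ/phi₀ᵦ) = (kₐ − kᵦ)·z
z = ln(0.45/0.64) / (0.295 − 0.49) = -0.3522 / -0.195 = 1.806 km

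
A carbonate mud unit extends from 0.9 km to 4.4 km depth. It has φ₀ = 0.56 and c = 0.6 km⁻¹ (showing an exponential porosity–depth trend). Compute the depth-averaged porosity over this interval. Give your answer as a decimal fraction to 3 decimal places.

0.136

⟨φ⟩ = (1/(z₂−z₁)) ∫ φ₀ e^(−cz) dz = φ₀·(e^(−c·z₁) − e^(−c·z₂)) / (c·(z₂−z₁))
e^(−0.6×0.9) = 0.5827; e^(−0.6×4.4) = 0.0714
⟨φ⟩ = 0.56 × (0.5827 − 0.0714) / (0.6 × 3.5) = 0.56 × 0.2435 = 0.1364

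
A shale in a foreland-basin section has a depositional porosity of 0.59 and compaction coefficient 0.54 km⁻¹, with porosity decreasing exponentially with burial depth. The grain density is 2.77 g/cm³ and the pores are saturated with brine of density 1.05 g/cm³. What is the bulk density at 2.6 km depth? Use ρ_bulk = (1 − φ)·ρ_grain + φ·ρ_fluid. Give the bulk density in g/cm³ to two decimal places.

2.52 g/cm³

Porosity at depth: φ = 0.59·exp(−0.54×2.6) = 0.59×0.2456 = 0.1449
Bulk density: ρ_b = (1−φ)ρ_g + φ·ρ_f = 0.8551×2.77 + 0.1449×1.05
       = 2.369 + 0.152 = 2.521 g/cm³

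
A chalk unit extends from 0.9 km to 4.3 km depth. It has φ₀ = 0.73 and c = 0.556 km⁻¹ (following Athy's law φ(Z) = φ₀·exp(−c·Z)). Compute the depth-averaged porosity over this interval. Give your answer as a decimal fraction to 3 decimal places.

0.199

⟨φ⟩ = (1/(Z₂−Z₁)) ∫ φ₀ e^(−cZ) dZ = φ₀·(e^(−c·Z₁) − e^(−c·Z₂)) / (c·(Z₂−Z₁))
e^(−0.556×0.9) = 0.6063; e^(−0.556×4.3) = 0.0916
⟨φ⟩ = 0.73 × (0.6063 − 0.0916) / (0.556 × 3.4) = 0.73 × 0.2723 = 0.1988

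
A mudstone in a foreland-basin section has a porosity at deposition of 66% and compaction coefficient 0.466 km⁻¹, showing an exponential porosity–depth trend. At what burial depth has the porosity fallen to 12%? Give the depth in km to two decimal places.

Invert Athy's law: Z = ln(n₀/n) / k
Z = ln(0.66/0.12) / 0.466 = ln(5.5) / 0.466 = 1.7047 / 0.466 = 3.658 km

3.66 km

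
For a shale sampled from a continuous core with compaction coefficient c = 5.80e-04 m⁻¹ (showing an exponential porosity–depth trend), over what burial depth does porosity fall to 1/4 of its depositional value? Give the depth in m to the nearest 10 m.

2390 m

Working in km (1 km = 1000 m; c in km⁻¹ = c in m⁻¹ × 1000):
phi/phi₀ = 1/4 ⇒ exp(−c·Z) = 1/4 ⇒ Z = ln(4) / c
Z = 1.3863 / 0.58 = 2.390 km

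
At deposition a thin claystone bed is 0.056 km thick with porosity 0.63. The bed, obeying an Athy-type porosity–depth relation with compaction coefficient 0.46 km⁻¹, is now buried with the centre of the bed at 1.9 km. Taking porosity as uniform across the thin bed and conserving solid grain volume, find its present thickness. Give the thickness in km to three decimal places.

Porosity at 1.9 km: phi = 0.63·exp(−0.46×1.9) = 0.2629
Solid-volume conservation: h(1−phi) = h₀(1−phi₀) ⇒ h = h₀·(1−phi₀)/(1−phi)
h = 0.056 × (1 − 0.63)/(1 − 0.2629) = 0.056 × 0.5020 = 0.0281 km

0.028 km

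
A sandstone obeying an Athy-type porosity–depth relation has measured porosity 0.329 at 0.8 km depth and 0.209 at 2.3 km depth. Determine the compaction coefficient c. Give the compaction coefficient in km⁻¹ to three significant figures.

Athy: φ(Z) = φ₀ e^(−cZ) ⇒ φ₁/φ₂ = e^{c(Z₂−Z₁)} ⇒ c = ln(φ₁/φ₂)/(Z₂−Z₁)
c = ln(0.329/0.209) / (2.3 − 0.8) = ln(1.574) / 1.5 = 0.4537 / 1.5 = 0.3025 km⁻¹

0.302 km⁻¹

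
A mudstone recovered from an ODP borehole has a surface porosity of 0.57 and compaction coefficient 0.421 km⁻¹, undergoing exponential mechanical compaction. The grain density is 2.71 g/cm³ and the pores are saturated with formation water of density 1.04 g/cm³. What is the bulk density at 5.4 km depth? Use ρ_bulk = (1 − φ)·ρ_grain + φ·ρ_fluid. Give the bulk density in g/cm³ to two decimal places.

2.61 g/cm³

Porosity at depth: φ = 0.57·exp(−0.421×5.4) = 0.57×0.1030 = 0.0587
Bulk density: ρ_b = (1−φ)ρ_g + φ·ρ_f = 0.9413×2.71 + 0.0587×1.04
       = 2.551 + 0.061 = 2.612 g/cm³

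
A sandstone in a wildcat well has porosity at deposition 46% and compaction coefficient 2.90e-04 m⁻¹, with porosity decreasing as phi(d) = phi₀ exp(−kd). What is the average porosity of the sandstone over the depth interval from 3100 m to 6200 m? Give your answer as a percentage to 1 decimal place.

Working in km (1 km = 1000 m; k in km⁻¹ = k in m⁻¹ × 1000):
⟨phi⟩ = (1/(d₂−d₁)) ∫ phi₀ e^(−kd) dd = phi₀·(e^(−k·d₁) − e^(−k·d₂)) / (k·(d₂−d₁))
e^(−0.29×3.1) = 0.4070; e^(−0.29×6.2) = 0.1656
⟨phi⟩ = 0.46 × (0.4070 − 0.1656) / (0.29 × 3.1) = 0.46 × 0.2685 = 0.1235

12.3%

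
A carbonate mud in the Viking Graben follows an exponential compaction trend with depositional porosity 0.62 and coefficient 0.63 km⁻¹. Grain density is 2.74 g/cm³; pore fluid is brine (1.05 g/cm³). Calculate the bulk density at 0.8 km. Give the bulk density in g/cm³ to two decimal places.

Porosity at depth: n = 0.62·exp(−0.63×0.8) = 0.62×0.6041 = 0.3745
Bulk density: ρ_b = (1−n)ρ_g + n·ρ_f = 0.6255×2.74 + 0.3745×1.05
       = 1.714 + 0.393 = 2.107 g/cm³

2.11 g/cm³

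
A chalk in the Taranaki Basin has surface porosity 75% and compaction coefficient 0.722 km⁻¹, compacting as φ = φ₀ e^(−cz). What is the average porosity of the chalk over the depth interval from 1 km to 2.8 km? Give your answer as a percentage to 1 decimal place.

⟨φ⟩ = (1/(z₂−z₁)) ∫ φ₀ e^(−cz) dz = φ₀·(e^(−c·z₁) − e^(−c·z₂)) / (c·(z₂−z₁))
e^(−0.722×1) = 0.4858; e^(−0.722×2.8) = 0.1324
⟨φ⟩ = 0.75 × (0.4858 − 0.1324) / (0.722 × 1.8) = 0.75 × 0.2719 = 0.2039

20.4%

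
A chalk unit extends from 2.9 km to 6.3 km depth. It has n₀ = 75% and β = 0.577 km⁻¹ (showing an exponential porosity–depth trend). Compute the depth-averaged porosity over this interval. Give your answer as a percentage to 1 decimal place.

6.2%

⟨n⟩ = (1/(z₂−z₁)) ∫ n₀ e^(−βz) dz = n₀·(e^(−β·z₁) − e^(−β·z₂)) / (β·(z₂−z₁))
e^(−0.577×2.9) = 0.1876; e^(−0.577×6.3) = 0.0264
⟨n⟩ = 0.75 × (0.1876 − 0.0264) / (0.577 × 3.4) = 0.75 × 0.0822 = 0.0616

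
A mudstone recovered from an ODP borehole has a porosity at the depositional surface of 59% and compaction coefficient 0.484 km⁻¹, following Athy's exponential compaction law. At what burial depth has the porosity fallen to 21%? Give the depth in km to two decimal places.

Invert Athy's law: d = ln(n₀/n) / β
d = ln(0.59/0.21) / 0.484 = ln(2.81) / 0.484 = 1.0330 / 0.484 = 2.134 km

2.13 km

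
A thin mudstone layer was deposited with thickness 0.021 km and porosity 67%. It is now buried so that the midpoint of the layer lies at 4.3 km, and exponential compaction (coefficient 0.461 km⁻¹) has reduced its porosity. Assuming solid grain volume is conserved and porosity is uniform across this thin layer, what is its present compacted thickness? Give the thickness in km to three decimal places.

0.008 km

Porosity at 4.3 km: n = 0.67·exp(−0.461×4.3) = 0.0923
Solid-volume conservation: h(1−n) = h₀(1−n₀) ⇒ h = h₀·(1−n₀)/(1−n)
h = 0.021 × (1 − 0.67)/(1 − 0.0923) = 0.021 × 0.3636 = 0.0076 km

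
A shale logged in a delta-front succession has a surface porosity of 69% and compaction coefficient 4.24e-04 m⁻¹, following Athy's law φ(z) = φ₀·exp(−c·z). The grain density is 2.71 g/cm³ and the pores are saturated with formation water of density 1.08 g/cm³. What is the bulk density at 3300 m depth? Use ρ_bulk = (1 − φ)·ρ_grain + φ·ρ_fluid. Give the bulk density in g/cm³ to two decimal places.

2.43 g/cm³

Working in km (1 km = 1000 m; c in km⁻¹ = c in m⁻¹ × 1000):
Porosity at depth: φ = 0.69·exp(−0.424×3.3) = 0.69×0.2468 = 0.1703
Bulk density: ρ_b = (1−φ)ρ_g + φ·ρ_f = 0.8297×2.71 + 0.1703×1.08
       = 2.249 + 0.184 = 2.432 g/cm³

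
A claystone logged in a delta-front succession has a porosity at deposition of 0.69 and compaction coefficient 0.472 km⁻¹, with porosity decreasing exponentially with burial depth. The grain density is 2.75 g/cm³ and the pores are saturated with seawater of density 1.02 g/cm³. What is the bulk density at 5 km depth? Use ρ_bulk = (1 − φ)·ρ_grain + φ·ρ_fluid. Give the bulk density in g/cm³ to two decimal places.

2.64 g/cm³

Porosity at depth: phi = 0.69·exp(−0.472×5) = 0.69×0.0944 = 0.0651
Bulk density: ρ_b = (1−phi)ρ_g + phi·ρ_f = 0.9349×2.75 + 0.0651×1.02
       = 2.571 + 0.066 = 2.637 g/cm³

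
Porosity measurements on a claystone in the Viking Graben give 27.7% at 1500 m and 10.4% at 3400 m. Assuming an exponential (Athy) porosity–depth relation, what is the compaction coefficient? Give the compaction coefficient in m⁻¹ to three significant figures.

0.000516 m⁻¹

Working in km (1 km = 1000 m; β in km⁻¹ = β in m⁻¹ × 1000):
Athy: n(Z) = n₀ e^(−βZ) ⇒ n₁/n₂ = e^{β(Z₂−Z₁)} ⇒ β = ln(n₁/n₂)/(Z₂−Z₁)
β = ln(0.277/0.104) / (3.4 − 1.5) = ln(2.663) / 1.9 = 0.9796 / 1.9 = 0.5156 km⁻¹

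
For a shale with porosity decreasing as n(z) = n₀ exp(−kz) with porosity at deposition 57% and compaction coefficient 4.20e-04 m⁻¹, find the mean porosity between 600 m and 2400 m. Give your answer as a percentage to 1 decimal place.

Working in km (1 km = 1000 m; k in km⁻¹ = k in m⁻¹ × 1000):
⟨n⟩ = (1/(z₂−z₁)) ∫ n₀ e^(−kz) dz = n₀·(e^(−k·z₁) − e^(−k·z₂)) / (k·(z₂−z₁))
e^(−0.42×0.6) = 0.7772; e^(−0.42×2.4) = 0.3649
⟨n⟩ = 0.57 × (0.7772 − 0.3649) / (0.42 × 1.8) = 0.57 × 0.5454 = 0.3109

31.1%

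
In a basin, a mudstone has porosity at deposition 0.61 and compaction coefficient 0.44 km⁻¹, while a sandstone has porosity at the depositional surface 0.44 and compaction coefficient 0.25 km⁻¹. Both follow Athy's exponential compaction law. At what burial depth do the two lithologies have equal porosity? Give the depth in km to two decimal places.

1.72 km

Set phi₀ₐ e^(−kₐd) = phi₀ᵦ e^(−kᵦd) ⇒ ln(phi₀ₐ/phi₀ᵦ) = (kₐ − kᵦ)·d
d = ln(0.61/0.44) / (0.44 − 0.25) = 0.3267 / 0.19 = 1.719 km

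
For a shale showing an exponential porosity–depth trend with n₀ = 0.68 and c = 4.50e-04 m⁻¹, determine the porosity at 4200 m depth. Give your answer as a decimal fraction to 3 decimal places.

Working in km (1 km = 1000 m; c in km⁻¹ = c in m⁻¹ × 1000):
n = n₀·exp(−c·z) = 0.68 × exp(−0.45 × 4.2) = 0.68 × exp(−1.89)
  = 0.68 × 0.1511 = 0.1027

0.103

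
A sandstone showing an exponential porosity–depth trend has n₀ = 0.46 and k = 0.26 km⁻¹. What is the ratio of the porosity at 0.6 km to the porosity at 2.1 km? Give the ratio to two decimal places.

1.48

n(d₁)/n(d₂) = e^(−k·d₁)/e^(−k·d₂) = e^{k(d₂−d₁)}
= exp(0.26 × 1.5) = exp(0.39) = 1.4770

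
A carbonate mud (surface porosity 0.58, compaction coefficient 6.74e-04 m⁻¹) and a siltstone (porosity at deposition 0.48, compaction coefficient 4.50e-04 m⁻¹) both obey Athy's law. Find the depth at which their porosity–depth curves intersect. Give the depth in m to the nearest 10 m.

Working in km (1 km = 1000 m; c in km⁻¹ = c in m⁻¹ × 1000):
Set n₀ₐ e^(−cₐd) = n₀ᵦ e^(−cᵦd) ⇒ ln(n₀ₐ/n₀ᵦ) = (cₐ − cᵦ)·d
d = ln(0.58/0.48) / (0.674 − 0.45) = 0.1892 / 0.224 = 0.845 km

840 m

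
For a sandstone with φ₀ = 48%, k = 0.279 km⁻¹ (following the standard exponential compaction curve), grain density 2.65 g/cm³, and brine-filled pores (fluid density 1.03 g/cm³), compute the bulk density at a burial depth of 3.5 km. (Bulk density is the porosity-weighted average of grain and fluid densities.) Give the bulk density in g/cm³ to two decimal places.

Porosity at depth: φ = 0.48·exp(−0.279×3.5) = 0.48×0.3766 = 0.1808
Bulk density: ρ_b = (1−φ)ρ_g + φ·ρ_f = 0.8192×2.65 + 0.1808×1.03
       = 2.171 + 0.186 = 2.357 g/cm³

2.36 g/cm³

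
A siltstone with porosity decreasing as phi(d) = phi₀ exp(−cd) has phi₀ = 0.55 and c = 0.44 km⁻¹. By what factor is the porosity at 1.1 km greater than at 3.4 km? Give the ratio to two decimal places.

2.75

phi(d₁)/phi(d₂) = e^(−c·d₁)/e^(−c·d₂) = e^{c(d₂−d₁)}
= exp(0.44 × 2.3) = exp(1.012) = 2.7511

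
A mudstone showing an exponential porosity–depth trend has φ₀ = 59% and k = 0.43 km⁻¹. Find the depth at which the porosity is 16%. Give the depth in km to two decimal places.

Invert Athy's law: Z = ln(φ₀/φ) / k
Z = ln(0.59/0.16) / 0.43 = ln(3.687) / 0.43 = 1.3049 / 0.43 = 3.035 km

3.03 km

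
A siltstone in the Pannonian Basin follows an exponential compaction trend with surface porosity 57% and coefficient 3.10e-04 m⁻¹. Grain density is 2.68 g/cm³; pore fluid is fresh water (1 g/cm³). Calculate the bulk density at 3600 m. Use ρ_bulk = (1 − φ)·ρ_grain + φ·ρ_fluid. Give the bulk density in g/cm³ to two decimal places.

Working in km (1 km = 1000 m; c in km⁻¹ = c in m⁻¹ × 1000):
Porosity at depth: φ = 0.57·exp(−0.31×3.6) = 0.57×0.3276 = 0.1867
Bulk density: ρ_b = (1−φ)ρ_g + φ·ρ_f = 0.8133×2.68 + 0.1867×1
       = 2.180 + 0.187 = 2.366 g/cm³

2.37 g/cm³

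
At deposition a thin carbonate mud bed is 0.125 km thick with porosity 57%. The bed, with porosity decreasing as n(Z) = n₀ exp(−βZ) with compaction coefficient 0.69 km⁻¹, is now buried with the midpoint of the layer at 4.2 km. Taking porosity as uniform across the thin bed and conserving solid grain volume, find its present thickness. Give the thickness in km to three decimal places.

0.055 km

Porosity at 4.2 km: n = 0.57·exp(−0.69×4.2) = 0.0314
Solid-volume conservation: h(1−n) = h₀(1−n₀) ⇒ h = h₀·(1−n₀)/(1−n)
h = 0.125 × (1 − 0.57)/(1 − 0.0314) = 0.125 × 0.4440 = 0.0555 km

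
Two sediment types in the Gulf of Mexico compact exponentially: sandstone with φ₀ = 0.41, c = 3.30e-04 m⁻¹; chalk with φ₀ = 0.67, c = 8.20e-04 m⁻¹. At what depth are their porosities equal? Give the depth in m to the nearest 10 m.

Working in km (1 km = 1000 m; c in km⁻¹ = c in m⁻¹ × 1000):
Set φ₀ₐ e^(−cₐZ) = φ₀ᵦ e^(−cᵦZ) ⇒ ln(φ₀ₐ/φ₀ᵦ) = (cₐ − cᵦ)·Z
Z = ln(0.41/0.67) / (0.33 − 0.82) = -0.4911 / -0.49 = 1.002 km

1000 m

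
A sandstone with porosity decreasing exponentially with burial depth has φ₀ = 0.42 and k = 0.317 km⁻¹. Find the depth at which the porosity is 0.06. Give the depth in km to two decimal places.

Invert Athy's law: d = ln(φ₀/φ) / k
d = ln(0.42/0.06) / 0.317 = ln(7) / 0.317 = 1.9459 / 0.317 = 6.139 km

6.14 km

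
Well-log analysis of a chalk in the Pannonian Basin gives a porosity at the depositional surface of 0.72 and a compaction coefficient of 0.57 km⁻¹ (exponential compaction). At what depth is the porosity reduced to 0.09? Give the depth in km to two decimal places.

Invert Athy's law: d = ln(phi₀/phi) / c
d = ln(0.72/0.09) / 0.57 = ln(8) / 0.57 = 2.0794 / 0.57 = 3.648 km

3.65 km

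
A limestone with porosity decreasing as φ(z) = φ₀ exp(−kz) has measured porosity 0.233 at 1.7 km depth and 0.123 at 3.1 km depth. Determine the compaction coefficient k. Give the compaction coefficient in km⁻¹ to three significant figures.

Athy: φ(z) = φ₀ e^(−kz) ⇒ φ₁/φ₂ = e^{k(z₂−z₁)} ⇒ k = ln(φ₁/φ₂)/(z₂−z₁)
k = ln(0.233/0.123) / (3.1 − 1.7) = ln(1.894) / 1.4 = 0.6389 / 1.4 = 0.4563 km⁻¹

0.456 km⁻¹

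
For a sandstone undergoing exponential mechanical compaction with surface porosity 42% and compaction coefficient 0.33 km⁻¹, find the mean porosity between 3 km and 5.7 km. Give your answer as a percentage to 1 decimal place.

⟨n⟩ = (1/(z₂−z₁)) ∫ n₀ e^(−βz) dz = n₀·(e^(−β·z₁) − e^(−β·z₂)) / (β·(z₂−z₁))
e^(−0.33×3) = 0.3716; e^(−0.33×5.7) = 0.1524
⟨n⟩ = 0.42 × (0.3716 − 0.1524) / (0.33 × 2.7) = 0.42 × 0.2459 = 0.1033

10.3%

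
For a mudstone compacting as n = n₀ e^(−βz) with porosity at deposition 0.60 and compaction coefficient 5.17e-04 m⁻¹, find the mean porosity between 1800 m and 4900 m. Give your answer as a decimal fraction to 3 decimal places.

0.118

Working in km (1 km = 1000 m; β in km⁻¹ = β in m⁻¹ × 1000):
⟨n⟩ = (1/(z₂−z₁)) ∫ n₀ e^(−βz) dz = n₀·(e^(−β·z₁) − e^(−β·z₂)) / (β·(z₂−z₁))
e^(−0.517×1.8) = 0.3943; e^(−0.517×4.9) = 0.0794
⟨n⟩ = 0.6 × (0.3943 − 0.0794) / (0.517 × 3.1) = 0.6 × 0.1965 = 0.1179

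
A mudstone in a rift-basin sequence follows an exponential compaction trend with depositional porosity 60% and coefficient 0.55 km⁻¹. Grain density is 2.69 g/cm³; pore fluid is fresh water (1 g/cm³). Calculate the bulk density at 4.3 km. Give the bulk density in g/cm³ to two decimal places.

2.59 g/cm³

Porosity at depth: n = 0.6·exp(−0.55×4.3) = 0.6×0.0939 = 0.0564
Bulk density: ρ_b = (1−n)ρ_g + n·ρ_f = 0.9436×2.69 + 0.0564×1
       = 2.538 + 0.056 = 2.595 g/cm³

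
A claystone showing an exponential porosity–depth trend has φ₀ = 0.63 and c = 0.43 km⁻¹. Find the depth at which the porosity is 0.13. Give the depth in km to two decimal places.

Invert Athy's law: Z = ln(φ₀/φ) / c
Z = ln(0.63/0.13) / 0.43 = ln(4.846) / 0.43 = 1.5782 / 0.43 = 3.670 km

3.67 km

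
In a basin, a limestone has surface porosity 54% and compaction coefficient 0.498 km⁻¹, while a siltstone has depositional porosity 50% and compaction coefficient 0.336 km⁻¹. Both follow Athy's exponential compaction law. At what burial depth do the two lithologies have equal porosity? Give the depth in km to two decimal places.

0.48 km

Set n₀ₐ e^(−cₐZ) = n₀ᵦ e^(−cᵦZ) ⇒ ln(n₀ₐ/n₀ᵦ) = (cₐ − cᵦ)·Z
Z = ln(0.54/0.5) / (0.498 − 0.336) = 0.0770 / 0.162 = 0.475 km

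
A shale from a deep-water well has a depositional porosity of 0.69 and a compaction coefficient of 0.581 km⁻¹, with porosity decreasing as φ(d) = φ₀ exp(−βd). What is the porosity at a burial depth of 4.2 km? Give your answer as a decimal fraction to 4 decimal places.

φ = φ₀·exp(−β·d) = 0.69 × exp(−0.581 × 4.2) = 0.69 × exp(−2.44)
  = 0.69 × 0.0871 = 0.0601

0.0601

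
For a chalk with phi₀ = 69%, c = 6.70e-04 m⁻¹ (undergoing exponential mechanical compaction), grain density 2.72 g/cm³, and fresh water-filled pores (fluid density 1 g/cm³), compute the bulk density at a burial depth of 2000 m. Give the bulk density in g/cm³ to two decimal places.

2.41 g/cm³

Working in km (1 km = 1000 m; c in km⁻¹ = c in m⁻¹ × 1000):
Porosity at depth: phi = 0.69·exp(−0.67×2) = 0.69×0.2618 = 0.1807
Bulk density: ρ_b = (1−phi)ρ_g + phi·ρ_f = 0.8193×2.72 + 0.1807×1
       = 2.229 + 0.181 = 2.409 g/cm³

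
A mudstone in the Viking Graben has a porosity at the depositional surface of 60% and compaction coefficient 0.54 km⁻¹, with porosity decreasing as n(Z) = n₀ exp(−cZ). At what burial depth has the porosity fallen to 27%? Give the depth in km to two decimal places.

Invert Athy's law: Z = ln(n₀/n) / c
Z = ln(0.6/0.27) / 0.54 = ln(2.222) / 0.54 = 0.7985 / 0.54 = 1.479 km

1.48 km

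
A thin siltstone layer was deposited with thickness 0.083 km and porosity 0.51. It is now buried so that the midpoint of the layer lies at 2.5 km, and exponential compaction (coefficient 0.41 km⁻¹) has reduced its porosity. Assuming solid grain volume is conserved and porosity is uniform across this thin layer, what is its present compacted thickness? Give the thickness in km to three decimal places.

Porosity at 2.5 km: φ = 0.51·exp(−0.41×2.5) = 0.1830
Solid-volume conservation: h(1−φ) = h₀(1−φ₀) ⇒ h = h₀·(1−φ₀)/(1−φ)
h = 0.083 × (1 − 0.51)/(1 − 0.1830) = 0.083 × 0.5997 = 0.0498 km

0.050 km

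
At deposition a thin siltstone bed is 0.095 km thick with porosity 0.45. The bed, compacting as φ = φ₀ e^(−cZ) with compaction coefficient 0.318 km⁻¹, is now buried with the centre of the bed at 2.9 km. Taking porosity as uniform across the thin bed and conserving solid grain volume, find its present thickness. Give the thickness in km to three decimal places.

0.064 km

Porosity at 2.9 km: φ = 0.45·exp(−0.318×2.9) = 0.1789
Solid-volume conservation: h(1−φ) = h₀(1−φ₀) ⇒ h = h₀·(1−φ₀)/(1−φ)
h = 0.095 × (1 − 0.45)/(1 − 0.1789) = 0.095 × 0.6699 = 0.0636 km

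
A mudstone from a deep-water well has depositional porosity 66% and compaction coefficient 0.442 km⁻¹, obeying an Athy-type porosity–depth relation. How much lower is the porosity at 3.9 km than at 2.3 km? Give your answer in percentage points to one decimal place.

phi(2.3) = 0.66·e^(−0.442×2.3) = 0.2388
phi(3.9) = 0.66·e^(−0.442×3.9) = 0.1177
Δphi = 0.2388 − 0.1177 = 0.1211

12.1 percentage points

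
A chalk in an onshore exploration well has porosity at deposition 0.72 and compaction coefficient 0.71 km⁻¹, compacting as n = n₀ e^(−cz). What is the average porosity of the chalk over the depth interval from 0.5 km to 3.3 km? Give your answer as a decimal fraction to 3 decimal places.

⟨n⟩ = (1/(z₂−z₁)) ∫ n₀ e^(−cz) dz = n₀·(e^(−c·z₁) − e^(−c·z₂)) / (c·(z₂−z₁))
e^(−0.71×0.5) = 0.7012; e^(−0.71×3.3) = 0.0960
⟨n⟩ = 0.72 × (0.7012 − 0.0960) / (0.71 × 2.8) = 0.72 × 0.3044 = 0.2192

0.219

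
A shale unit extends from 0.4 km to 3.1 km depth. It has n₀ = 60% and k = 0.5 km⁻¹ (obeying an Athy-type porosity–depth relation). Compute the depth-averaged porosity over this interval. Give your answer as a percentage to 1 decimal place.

27.0%

⟨n⟩ = (1/(Z₂−Z₁)) ∫ n₀ e^(−kZ) dZ = n₀·(e^(−k·Z₁) − e^(−k·Z₂)) / (k·(Z₂−Z₁))
e^(−0.5×0.4) = 0.8187; e^(−0.5×3.1) = 0.2122
⟨n⟩ = 0.6 × (0.8187 − 0.2122) / (0.5 × 2.7) = 0.6 × 0.4492 = 0.2695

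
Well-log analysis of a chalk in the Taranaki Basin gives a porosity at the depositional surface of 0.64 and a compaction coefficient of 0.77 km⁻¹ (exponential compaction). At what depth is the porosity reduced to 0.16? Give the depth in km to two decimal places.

Invert Athy's law: d = ln(phi₀/phi) / β
d = ln(0.64/0.16) / 0.77 = ln(4) / 0.77 = 1.3863 / 0.77 = 1.800 km

1.80 km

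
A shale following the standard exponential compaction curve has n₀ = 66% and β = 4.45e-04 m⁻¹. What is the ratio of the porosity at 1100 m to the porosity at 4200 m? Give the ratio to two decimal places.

Working in km (1 km = 1000 m; β in km⁻¹ = β in m⁻¹ × 1000):
n(d₁)/n(d₂) = e^(−β·d₁)/e^(−β·d₂) = e^{β(d₂−d₁)}
= exp(0.445 × 3.1) = exp(1.38) = 3.9729

3.97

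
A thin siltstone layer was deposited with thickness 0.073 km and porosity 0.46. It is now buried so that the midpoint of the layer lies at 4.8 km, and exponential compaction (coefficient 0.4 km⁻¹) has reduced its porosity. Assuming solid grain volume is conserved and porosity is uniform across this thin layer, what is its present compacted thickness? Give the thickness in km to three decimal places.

0.042 km

Porosity at 4.8 km: phi = 0.46·exp(−0.4×4.8) = 0.0674
Solid-volume conservation: h(1−phi) = h₀(1−phi₀) ⇒ h = h₀·(1−phi₀)/(1−phi)
h = 0.073 × (1 − 0.46)/(1 − 0.0674) = 0.073 × 0.5791 = 0.0423 km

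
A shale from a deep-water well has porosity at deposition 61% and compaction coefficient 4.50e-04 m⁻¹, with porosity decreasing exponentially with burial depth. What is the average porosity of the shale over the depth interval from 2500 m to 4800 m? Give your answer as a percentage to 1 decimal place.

12.3%

Working in km (1 km = 1000 m; β in km⁻¹ = β in m⁻¹ × 1000):
⟨φ⟩ = (1/(d₂−d₁)) ∫ φ₀ e^(−βd) dd = φ₀·(e^(−β·d₁) − e^(−β·d₂)) / (β·(d₂−d₁))
e^(−0.45×2.5) = 0.3247; e^(−0.45×4.8) = 0.1153
⟨φ⟩ = 0.61 × (0.3247 − 0.1153) / (0.45 × 2.3) = 0.61 × 0.2022 = 0.1234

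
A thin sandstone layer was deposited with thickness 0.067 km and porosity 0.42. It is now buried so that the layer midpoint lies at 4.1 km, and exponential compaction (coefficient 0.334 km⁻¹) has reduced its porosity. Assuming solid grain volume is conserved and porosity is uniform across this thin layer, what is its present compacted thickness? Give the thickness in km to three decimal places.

0.044 km

Porosity at 4.1 km: n = 0.42·exp(−0.334×4.1) = 0.1068
Solid-volume conservation: h(1−n) = h₀(1−n₀) ⇒ h = h₀·(1−n₀)/(1−n)
h = 0.067 × (1 − 0.42)/(1 − 0.1068) = 0.067 × 0.6493 = 0.0435 km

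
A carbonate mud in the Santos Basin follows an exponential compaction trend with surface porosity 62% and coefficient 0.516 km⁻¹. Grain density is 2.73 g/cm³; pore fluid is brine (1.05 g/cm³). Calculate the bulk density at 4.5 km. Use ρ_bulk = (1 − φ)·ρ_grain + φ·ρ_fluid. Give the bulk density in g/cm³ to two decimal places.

Porosity at depth: φ = 0.62·exp(−0.516×4.5) = 0.62×0.0981 = 0.0608
Bulk density: ρ_b = (1−φ)ρ_g + φ·ρ_f = 0.9392×2.73 + 0.0608×1.05
       = 2.564 + 0.064 = 2.628 g/cm³

2.63 g/cm³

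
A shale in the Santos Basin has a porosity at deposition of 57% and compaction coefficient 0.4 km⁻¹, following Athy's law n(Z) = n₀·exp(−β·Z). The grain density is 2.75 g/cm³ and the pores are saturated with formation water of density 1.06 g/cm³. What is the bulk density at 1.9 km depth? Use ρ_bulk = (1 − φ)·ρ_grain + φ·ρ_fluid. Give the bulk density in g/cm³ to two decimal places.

2.30 g/cm³

Porosity at depth: n = 0.57·exp(−0.4×1.9) = 0.57×0.4677 = 0.2666
Bulk density: ρ_b = (1−n)ρ_g + n·ρ_f = 0.7334×2.75 + 0.2666×1.06
       = 2.017 + 0.283 = 2.299 g/cm³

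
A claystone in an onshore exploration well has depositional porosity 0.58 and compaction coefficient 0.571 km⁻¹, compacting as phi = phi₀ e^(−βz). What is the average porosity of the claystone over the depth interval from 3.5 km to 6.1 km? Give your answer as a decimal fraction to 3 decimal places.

0.041

⟨phi⟩ = (1/(z₂−z₁)) ∫ phi₀ e^(−βz) dz = phi₀·(e^(−β·z₁) − e^(−β·z₂)) / (β·(z₂−z₁))
e^(−0.571×3.5) = 0.1355; e^(−0.571×6.1) = 0.0307
⟨phi⟩ = 0.58 × (0.1355 − 0.0307) / (0.571 × 2.6) = 0.58 × 0.0706 = 0.0410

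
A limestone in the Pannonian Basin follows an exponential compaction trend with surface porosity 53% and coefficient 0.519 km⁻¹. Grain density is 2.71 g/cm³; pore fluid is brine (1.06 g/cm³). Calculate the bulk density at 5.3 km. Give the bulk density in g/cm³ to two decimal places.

Porosity at depth: phi = 0.53·exp(−0.519×5.3) = 0.53×0.0639 = 0.0339
Bulk density: ρ_b = (1−phi)ρ_g + phi·ρ_f = 0.9661×2.71 + 0.0339×1.06
       = 2.618 + 0.036 = 2.654 g/cm³

2.65 g/cm³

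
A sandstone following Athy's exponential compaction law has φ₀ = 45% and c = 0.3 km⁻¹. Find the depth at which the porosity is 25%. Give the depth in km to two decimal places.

Invert Athy's law: d = ln(φ₀/φ) / c
d = ln(0.45/0.25) / 0.3 = ln(1.8) / 0.3 = 0.5878 / 0.3 = 1.959 km

1.96 km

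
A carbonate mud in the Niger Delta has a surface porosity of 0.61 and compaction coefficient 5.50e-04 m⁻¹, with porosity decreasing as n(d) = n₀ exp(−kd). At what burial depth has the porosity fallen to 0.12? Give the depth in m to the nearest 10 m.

2960 m

Working in km (1 km = 1000 m; k in km⁻¹ = k in m⁻¹ × 1000):
Invert Athy's law: d = ln(n₀/n) / k
d = ln(0.61/0.12) / 0.55 = ln(5.083) / 0.55 = 1.6260 / 0.55 = 2.956 km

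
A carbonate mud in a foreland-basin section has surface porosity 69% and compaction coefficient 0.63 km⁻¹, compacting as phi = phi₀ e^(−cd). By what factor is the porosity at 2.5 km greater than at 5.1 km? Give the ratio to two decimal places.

phi(d₁)/phi(d₂) = e^(−c·d₁)/e^(−c·d₂) = e^{c(d₂−d₁)}
= exp(0.63 × 2.6) = exp(1.638) = 5.1449

5.14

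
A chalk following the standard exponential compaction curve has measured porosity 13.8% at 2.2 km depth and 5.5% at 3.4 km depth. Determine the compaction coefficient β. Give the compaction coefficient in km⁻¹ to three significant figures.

0.767 km⁻¹

Athy: phi(d) = phi₀ e^(−βd) ⇒ phi₁/phi₂ = e^{β(d₂−d₁)} ⇒ β = ln(phi₁/phi₂)/(d₂−d₁)
β = ln(0.138/0.055) / (3.4 − 2.2) = ln(2.509) / 1.2 = 0.9199 / 1.2 = 0.7666 km⁻¹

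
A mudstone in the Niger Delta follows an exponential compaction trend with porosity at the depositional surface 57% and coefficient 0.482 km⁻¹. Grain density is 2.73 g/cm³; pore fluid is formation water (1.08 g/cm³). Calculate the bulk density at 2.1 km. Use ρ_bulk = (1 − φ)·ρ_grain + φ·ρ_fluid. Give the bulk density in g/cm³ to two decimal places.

Porosity at depth: n = 0.57·exp(−0.482×2.1) = 0.57×0.3634 = 0.2071
Bulk density: ρ_b = (1−n)ρ_g + n·ρ_f = 0.7929×2.73 + 0.2071×1.08
       = 2.164 + 0.224 = 2.388 g/cm³

2.39 g/cm³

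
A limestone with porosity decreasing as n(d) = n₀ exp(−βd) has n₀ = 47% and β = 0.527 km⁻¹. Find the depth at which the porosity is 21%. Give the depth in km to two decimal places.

1.53 km

Invert Athy's law: d = ln(n₀/n) / β
d = ln(0.47/0.21) / 0.527 = ln(2.238) / 0.527 = 0.8056 / 0.527 = 1.529 km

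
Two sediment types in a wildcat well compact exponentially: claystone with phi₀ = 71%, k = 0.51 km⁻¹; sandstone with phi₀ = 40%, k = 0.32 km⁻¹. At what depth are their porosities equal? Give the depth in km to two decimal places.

Set phi₀ₐ e^(−kₐz) = phi₀ᵦ e^(−kᵦz) ⇒ ln(phi₀ₐ/phi₀ᵦ) = (kₐ − kᵦ)·z
z = ln(0.71/0.4) / (0.51 − 0.32) = 0.5738 / 0.19 = 3.020 km

3.02 km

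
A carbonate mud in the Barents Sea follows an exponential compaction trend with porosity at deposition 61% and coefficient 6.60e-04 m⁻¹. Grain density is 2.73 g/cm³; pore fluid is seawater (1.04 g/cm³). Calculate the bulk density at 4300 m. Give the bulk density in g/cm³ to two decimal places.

2.67 g/cm³

Working in km (1 km = 1000 m; β in km⁻¹ = β in m⁻¹ × 1000):
Porosity at depth: n = 0.61·exp(−0.66×4.3) = 0.61×0.0585 = 0.0357
Bulk density: ρ_b = (1−n)ρ_g + n·ρ_f = 0.9643×2.73 + 0.0357×1.04
       = 2.633 + 0.037 = 2.670 g/cm³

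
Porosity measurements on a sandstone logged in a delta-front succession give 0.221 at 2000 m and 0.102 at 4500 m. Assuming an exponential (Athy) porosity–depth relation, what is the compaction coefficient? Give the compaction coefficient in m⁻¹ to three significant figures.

0.000309 m⁻¹

Working in km (1 km = 1000 m; k in km⁻¹ = k in m⁻¹ × 1000):
Athy: phi(Z) = phi₀ e^(−kZ) ⇒ phi₁/phi₂ = e^{k(Z₂−Z₁)} ⇒ k = ln(phi₁/phi₂)/(Z₂−Z₁)
k = ln(0.221/0.102) / (4.5 − 2) = ln(2.167) / 2.5 = 0.7732 / 2.5 = 0.3093 km⁻¹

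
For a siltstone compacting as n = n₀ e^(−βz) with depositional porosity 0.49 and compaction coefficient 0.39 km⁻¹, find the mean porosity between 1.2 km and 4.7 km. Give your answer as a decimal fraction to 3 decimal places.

⟨n⟩ = (1/(z₂−z₁)) ∫ n₀ e^(−βz) dz = n₀·(e^(−β·z₁) − e^(−β·z₂)) / (β·(z₂−z₁))
e^(−0.39×1.2) = 0.6263; e^(−0.39×4.7) = 0.1599
⟨n⟩ = 0.49 × (0.6263 − 0.1599) / (0.39 × 3.5) = 0.49 × 0.3416 = 0.1674

0.167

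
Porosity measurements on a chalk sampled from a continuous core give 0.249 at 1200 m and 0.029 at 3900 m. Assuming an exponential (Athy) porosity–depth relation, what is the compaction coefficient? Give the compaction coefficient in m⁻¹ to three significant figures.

0.000796 m⁻¹

Working in km (1 km = 1000 m; β in km⁻¹ = β in m⁻¹ × 1000):
Athy: n(z) = n₀ e^(−βz) ⇒ n₁/n₂ = e^{β(z₂−z₁)} ⇒ β = ln(n₁/n₂)/(z₂−z₁)
β = ln(0.249/0.029) / (3.9 − 1.2) = ln(8.586) / 2.7 = 2.1502 / 2.7 = 0.7964 km⁻¹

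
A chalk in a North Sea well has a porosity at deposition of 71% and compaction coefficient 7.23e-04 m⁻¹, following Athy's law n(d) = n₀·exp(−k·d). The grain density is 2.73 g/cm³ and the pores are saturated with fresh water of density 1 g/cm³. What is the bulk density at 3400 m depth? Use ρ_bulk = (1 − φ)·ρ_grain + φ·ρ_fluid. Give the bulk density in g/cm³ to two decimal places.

2.62 g/cm³

Working in km (1 km = 1000 m; k in km⁻¹ = k in m⁻¹ × 1000):
Porosity at depth: n = 0.71·exp(−0.723×3.4) = 0.71×0.0856 = 0.0608
Bulk density: ρ_b = (1−n)ρ_g + n·ρ_f = 0.9392×2.73 + 0.0608×1
       = 2.564 + 0.061 = 2.625 g/cm³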